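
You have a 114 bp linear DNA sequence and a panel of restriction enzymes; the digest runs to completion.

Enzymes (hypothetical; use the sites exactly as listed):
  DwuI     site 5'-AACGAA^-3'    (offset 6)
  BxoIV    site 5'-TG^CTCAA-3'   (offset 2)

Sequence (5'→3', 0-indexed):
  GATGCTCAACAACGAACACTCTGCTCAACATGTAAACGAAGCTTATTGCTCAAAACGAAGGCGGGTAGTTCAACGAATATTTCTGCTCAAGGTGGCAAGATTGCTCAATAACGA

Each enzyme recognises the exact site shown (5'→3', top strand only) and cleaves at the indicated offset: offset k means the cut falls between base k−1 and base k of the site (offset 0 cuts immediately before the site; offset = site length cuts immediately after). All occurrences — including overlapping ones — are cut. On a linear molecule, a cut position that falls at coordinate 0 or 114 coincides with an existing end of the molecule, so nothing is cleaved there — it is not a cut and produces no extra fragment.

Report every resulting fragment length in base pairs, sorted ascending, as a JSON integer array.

[4,7,8,8,11,11,12,17,18,18]

Site scan:
  DwuI AACGAA/6: at [10, 34, 53, 71] ⇒ [16, 40, 59, 77]
  BxoIV TGCTCAA/2: at [2, 21, 46, 83, 101] ⇒ [4, 23, 48, 85, 103]

All cut coordinates (distinct, sorted): [4, 16, 23, 40, 48, 59, 77, 85, 103]

Fragment lengths:
  [0,4): 4 bp
  [4,16): 12 bp
  [16,23): 7 bp
  [23,40): 17 bp
  [40,48): 8 bp
  [48,59): 11 bp
  [59,77): 18 bp
  [77,85): 8 bp
  [85,103): 18 bp
  [103,114): 11 bp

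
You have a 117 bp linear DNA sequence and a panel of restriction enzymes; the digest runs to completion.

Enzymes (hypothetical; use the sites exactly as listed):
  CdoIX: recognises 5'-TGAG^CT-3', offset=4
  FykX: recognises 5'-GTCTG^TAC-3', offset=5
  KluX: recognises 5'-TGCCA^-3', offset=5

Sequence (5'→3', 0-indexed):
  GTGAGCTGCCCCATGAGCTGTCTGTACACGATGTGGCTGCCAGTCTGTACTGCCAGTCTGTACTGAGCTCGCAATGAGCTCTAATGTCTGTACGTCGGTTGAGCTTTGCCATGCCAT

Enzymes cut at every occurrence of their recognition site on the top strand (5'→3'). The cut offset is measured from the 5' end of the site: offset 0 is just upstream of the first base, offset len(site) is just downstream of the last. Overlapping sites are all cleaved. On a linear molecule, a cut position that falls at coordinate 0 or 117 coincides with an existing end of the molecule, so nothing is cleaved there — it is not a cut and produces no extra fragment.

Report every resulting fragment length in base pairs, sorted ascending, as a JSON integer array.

[1,5,5,5,5,7,7,8,8,11,12,12,13,18]

Scan for sites:
  CdoIX (TGAGCT, off=4): starts [1, 13, 63, 74, 99] → cuts [5, 17, 67, 78, 103]
  FykX (GTCTGTAC, off=5): starts [19, 42, 55, 85] → cuts [24, 47, 60, 90]
  KluX (TGCCA, off=5): starts [37, 50, 106, 111] → cuts [42, 55, 111, 116]

Pooled cuts: [5, 17, 24, 42, 47, 55, 60, 67, 78, 90, 103, 111, 116]

Fragments:
  [0,5): 5 bp
  [5,17): 12 bp
  [17,24): 7 bp
  [24,42): 18 bp
  [42,47): 5 bp
  [47,55): 8 bp
  [55,60): 5 bp
  [60,67): 7 bp
  [67,78): 11 bp
  [78,90): 12 bp
  [90,103): 13 bp
  [103,111): 8 bp
  [111,116): 5 bp
  [116,117): 1 bp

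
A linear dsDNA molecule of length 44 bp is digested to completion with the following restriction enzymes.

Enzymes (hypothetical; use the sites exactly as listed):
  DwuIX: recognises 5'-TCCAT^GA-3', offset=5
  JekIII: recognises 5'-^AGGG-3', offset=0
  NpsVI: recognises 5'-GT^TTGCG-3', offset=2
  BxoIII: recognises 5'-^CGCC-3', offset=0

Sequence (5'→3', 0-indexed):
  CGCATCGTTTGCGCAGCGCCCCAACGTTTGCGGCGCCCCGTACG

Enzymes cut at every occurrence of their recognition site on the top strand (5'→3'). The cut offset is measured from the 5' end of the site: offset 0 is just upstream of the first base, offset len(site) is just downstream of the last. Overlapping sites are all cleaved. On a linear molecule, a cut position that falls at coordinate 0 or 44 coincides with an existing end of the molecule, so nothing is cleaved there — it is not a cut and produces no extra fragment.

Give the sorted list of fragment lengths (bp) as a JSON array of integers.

[6,8,8,11,11]

Scan for sites:
  DwuIX (TCCATGA, off=5): no sites
  JekIII (AGGG, off=0): no sites
  NpsVI (GTTTGCG, off=2): starts [6, 25] → cuts [8, 27]
  BxoIII (CGCC, off=0): starts [16, 33] → cuts [16, 33]

All cut coordinates (distinct, sorted): [8, 16, 27, 33]

Fragment lengths:
  [0,8): 8 bp
  [8,16): 8 bp
  [16,27): 11 bp
  [27,33): 6 bp
  [33,44): 11 bp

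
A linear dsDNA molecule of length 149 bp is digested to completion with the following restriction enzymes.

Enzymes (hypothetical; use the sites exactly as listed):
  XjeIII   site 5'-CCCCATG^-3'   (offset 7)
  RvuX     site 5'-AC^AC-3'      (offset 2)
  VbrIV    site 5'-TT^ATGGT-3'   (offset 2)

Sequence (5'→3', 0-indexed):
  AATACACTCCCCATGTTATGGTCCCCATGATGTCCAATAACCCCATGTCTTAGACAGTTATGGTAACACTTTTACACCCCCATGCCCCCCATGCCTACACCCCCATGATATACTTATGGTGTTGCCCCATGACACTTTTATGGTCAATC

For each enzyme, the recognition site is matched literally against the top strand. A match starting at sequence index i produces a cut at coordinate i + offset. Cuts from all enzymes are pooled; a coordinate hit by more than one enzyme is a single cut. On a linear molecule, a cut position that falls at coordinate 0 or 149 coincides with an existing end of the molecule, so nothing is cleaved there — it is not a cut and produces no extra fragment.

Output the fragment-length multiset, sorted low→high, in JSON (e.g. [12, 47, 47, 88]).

Scan for sites:
  XjeIII CCCCATG/7: at [8, 22, 40, 77, 86, 100, 124] ⇒ [15, 29, 47, 84, 93, 107, 131]
  RvuX ACAC/2: at [3, 65, 73, 96, 131] ⇒ [5, 67, 75, 98, 133]
  VbrIV TTATGGT/2: at [15, 57, 113, 137] ⇒ [17, 59, 115, 139]

Pooled cuts: [5, 15, 17, 29, 47, 59, 67, 75, 84, 93, 98, 107, 115, 131, 133, 139]

Fragment lengths:
  [0,5): 5 bp
  [5,15): 10 bp
  [15,17): 2 bp
  [17,29): 12 bp
  [29,47): 18 bp
  [47,59): 12 bp
  [59,67): 8 bp
  [67,75): 8 bp
  [75,84): 9 bp
  [84,93): 9 bp
  [93,98): 5 bp
  [98,107): 9 bp
  [107,115): 8 bp
  [115,131): 16 bp
  [131,133): 2 bp
  [133,139): 6 bp
  [139,149): 10 bp

[2,2,5,5,6,8,8,8,9,9,9,10,10,12,12,16,18]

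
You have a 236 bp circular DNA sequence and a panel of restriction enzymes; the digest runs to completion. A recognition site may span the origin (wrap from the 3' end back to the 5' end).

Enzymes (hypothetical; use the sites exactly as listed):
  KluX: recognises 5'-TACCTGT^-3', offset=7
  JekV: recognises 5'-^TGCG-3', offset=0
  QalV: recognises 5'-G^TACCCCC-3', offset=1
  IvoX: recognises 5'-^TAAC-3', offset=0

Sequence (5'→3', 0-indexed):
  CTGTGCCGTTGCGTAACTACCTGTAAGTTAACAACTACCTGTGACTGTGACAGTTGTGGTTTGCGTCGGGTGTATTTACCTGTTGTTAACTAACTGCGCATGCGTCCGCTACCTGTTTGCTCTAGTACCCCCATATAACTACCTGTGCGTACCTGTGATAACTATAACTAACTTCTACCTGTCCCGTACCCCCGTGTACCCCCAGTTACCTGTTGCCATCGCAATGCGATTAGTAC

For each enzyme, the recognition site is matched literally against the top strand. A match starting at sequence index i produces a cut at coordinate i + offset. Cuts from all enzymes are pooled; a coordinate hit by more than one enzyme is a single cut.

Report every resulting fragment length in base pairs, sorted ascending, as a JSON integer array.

Scan for sites:
  KluX (TACCTGT, off=7): starts [17, 35, 76, 109, 139, 149, 175, 206, 233] → cuts [4, 24, 42, 83, 116, 146, 156, 182, 213]
  JekV (TGCG, off=0): starts [9, 61, 94, 100, 145, 224] → cuts [9, 61, 94, 100, 145, 224]
  QalV (GTACCCCC, off=1): starts [124, 185, 195] → cuts [125, 186, 196]
  IvoX (TAAC, off=0): starts [13, 28, 86, 90, 135, 158, 164, 168] → cuts [13, 28, 86, 90, 135, 158, 164, 168]

Pooled cuts: [4, 9, 13, 24, 28, 42, 61, 83, 86, 90, 94, 100, 116, 125, 135, 145, 146, 156, 158, 164, 168, 182, 186, 196, 213, 224]

Fragment lengths:
  4→9: 5 bp
  9→13: 4 bp
  13→24: 11 bp
  24→28: 4 bp
  28→42: 14 bp
  42→61: 19 bp
  61→83: 22 bp
  83→86: 3 bp
  86→90: 4 bp
  90→94: 4 bp
  94→100: 6 bp
  100→116: 16 bp
  116→125: 9 bp
  125→135: 10 bp
  135→145: 10 bp
  145→146: 1 bp
  146→156: 10 bp
  156→158: 2 bp
  158→164: 6 bp
  164→168: 4 bp
  168→182: 14 bp
  182→186: 4 bp
  186→196: 10 bp
  196→213: 17 bp
  213→224: 11 bp
  224→4 (wrap): 236-224+4 = 16 bp

[1,2,3,4,4,4,4,4,4,5,6,6,9,10,10,10,10,11,11,14,14,16,16,17,19,22]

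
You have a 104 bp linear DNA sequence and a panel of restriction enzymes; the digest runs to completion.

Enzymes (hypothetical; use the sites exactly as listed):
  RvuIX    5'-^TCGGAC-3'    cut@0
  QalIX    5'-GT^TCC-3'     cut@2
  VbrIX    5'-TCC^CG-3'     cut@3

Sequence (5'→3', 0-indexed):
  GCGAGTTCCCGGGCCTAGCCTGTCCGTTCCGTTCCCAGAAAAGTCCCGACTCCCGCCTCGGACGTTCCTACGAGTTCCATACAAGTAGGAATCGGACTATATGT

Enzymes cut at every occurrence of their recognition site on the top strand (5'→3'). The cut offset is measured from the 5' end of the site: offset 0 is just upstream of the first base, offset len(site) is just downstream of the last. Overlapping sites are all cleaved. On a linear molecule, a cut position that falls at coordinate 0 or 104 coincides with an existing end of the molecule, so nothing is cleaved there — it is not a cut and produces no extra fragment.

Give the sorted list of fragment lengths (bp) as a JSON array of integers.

[3,4,5,6,7,8,10,13,14,16,18]

Per-enzyme occurrences:
  RvuIX TCGGAC/0: at [57, 91] ⇒ [57, 91]
  QalIX GTTCC/2: at [4, 25, 30, 63, 73] ⇒ [6, 27, 32, 65, 75]
  VbrIX TCCCG/3: at [6, 43, 50] ⇒ [9, 46, 53]

All cut coordinates (distinct, sorted): [6, 9, 27, 32, 46, 53, 57, 65, 75, 91]

Fragment lengths:
  [0,6): 6 bp
  [6,9): 3 bp
  [9,27): 18 bp
  [27,32): 5 bp
  [32,46): 14 bp
  [46,53): 7 bp
  [53,57): 4 bp
  [57,65): 8 bp
  [65,75): 10 bp
  [75,91): 16 bp
  [91,104): 13 bp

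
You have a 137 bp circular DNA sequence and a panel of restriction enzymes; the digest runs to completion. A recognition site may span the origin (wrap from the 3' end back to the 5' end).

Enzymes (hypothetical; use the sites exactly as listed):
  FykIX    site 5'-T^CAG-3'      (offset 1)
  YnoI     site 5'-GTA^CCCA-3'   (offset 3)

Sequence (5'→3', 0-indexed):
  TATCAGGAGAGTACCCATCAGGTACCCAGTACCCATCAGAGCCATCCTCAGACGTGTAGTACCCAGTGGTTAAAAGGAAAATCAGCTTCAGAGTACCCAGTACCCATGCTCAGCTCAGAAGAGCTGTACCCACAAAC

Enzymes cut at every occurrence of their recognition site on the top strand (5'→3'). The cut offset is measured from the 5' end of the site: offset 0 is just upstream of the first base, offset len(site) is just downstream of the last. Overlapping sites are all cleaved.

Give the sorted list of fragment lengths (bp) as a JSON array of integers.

Scan for sites:
  FykIX (TCAG, off=1): starts [2, 17, 35, 47, 81, 87, 109, 114] → cuts [3, 18, 36, 48, 82, 88, 110, 115]
  YnoI (GTACCCA, off=3): starts [10, 21, 28, 58, 92, 99, 125] → cuts [13, 24, 31, 61, 95, 102, 128]

Pooled cuts: [3, 13, 18, 24, 31, 36, 48, 61, 82, 88, 95, 102, 110, 115, 128]

Fragment lengths:
  3→13: 10 bp
  13→18: 5 bp
  18→24: 6 bp
  24→31: 7 bp
  31→36: 5 bp
  36→48: 12 bp
  48→61: 13 bp
  61→82: 21 bp
  82→88: 6 bp
  88→95: 7 bp
  95→102: 7 bp
  102→110: 8 bp
  110→115: 5 bp
  115→128: 13 bp
  128→3 (wrap): 137-128+3 = 12 bp

[5,5,5,6,6,7,7,7,8,10,12,12,13,13,21]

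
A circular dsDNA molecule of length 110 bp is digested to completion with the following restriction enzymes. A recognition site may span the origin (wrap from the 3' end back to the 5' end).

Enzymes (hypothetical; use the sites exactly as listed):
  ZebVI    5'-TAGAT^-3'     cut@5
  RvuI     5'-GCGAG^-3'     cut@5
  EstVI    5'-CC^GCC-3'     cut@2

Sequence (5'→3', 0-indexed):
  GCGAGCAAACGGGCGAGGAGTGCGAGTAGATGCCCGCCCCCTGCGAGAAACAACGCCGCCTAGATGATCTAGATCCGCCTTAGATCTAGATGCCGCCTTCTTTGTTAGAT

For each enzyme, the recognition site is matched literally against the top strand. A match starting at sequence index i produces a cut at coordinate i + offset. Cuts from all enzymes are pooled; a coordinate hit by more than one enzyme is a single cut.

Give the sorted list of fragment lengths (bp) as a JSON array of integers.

[2,3,4,5,5,6,8,9,9,9,10,12,12,16]

Scan for sites:
  ZebVI (TAGAT, off=5): starts [26, 60, 69, 80, 86, 105] → cuts [0, 31, 65, 74, 85, 91]
  RvuI (GCGAG, off=5): starts [0, 12, 21, 42] → cuts [5, 17, 26, 47]
  EstVI (CCGCC, off=2): starts [33, 55, 74, 92] → cuts [35, 57, 76, 94]

All cut coordinates (distinct, sorted): [0, 5, 17, 26, 31, 35, 47, 57, 65, 74, 76, 85, 91, 94]

Fragments:
  0→5: 5 bp
  5→17: 12 bp
  17→26: 9 bp
  26→31: 5 bp
  31→35: 4 bp
  35→47: 12 bp
  47→57: 10 bp
  57→65: 8 bp
  65→74: 9 bp
  74→76: 2 bp
  76→85: 9 bp
  85→91: 6 bp
  91→94: 3 bp
  94→0 (wrap): 110-94+0 = 16 bp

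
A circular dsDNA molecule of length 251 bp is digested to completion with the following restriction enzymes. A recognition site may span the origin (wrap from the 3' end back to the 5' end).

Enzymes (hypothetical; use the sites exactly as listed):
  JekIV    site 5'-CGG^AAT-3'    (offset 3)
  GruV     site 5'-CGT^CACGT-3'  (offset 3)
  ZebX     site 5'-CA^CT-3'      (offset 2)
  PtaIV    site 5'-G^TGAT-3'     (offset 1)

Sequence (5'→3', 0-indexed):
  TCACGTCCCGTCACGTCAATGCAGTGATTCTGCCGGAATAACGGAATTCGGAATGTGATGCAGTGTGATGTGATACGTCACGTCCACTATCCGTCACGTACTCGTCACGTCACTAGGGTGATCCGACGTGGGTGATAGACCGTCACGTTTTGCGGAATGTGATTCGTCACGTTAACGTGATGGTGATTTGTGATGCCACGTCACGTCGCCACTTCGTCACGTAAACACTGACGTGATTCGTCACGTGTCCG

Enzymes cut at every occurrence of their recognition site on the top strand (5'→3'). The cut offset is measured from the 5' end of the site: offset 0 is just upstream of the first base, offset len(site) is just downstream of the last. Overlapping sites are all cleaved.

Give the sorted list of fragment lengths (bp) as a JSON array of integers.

[4,4,5,6,6,6,6,7,7,7,8,8,8,8,8,8,10,10,10,10,10,11,11,11,11,12,12,13,14]

Scan for sites:
  JekIV CGGAAT/3: at [33, 41, 48, 152] ⇒ [36, 44, 51, 155]
  GruV CGTCACGT/3: at [8, 75, 91, 102, 140, 164, 198, 214, 238, 249] ⇒ [1, 11, 78, 94, 105, 143, 167, 201, 217, 241]
  ZebX CACT/2: at [84, 110, 209, 225] ⇒ [86, 112, 211, 227]
  PtaIV GTGAT/1: at [23, 54, 64, 69, 117, 131, 158, 176, 182, 189, 232] ⇒ [24, 55, 65, 70, 118, 132, 159, 177, 183, 190, 233]

All cut coordinates (distinct, sorted): [1, 11, 24, 36, 44, 51, 55, 65, 70, 78, 86, 94, 105, 112, 118, 132, 143, 155, 159, 167, 177, 183, 190, 201, 211, 217, 227, 233, 241]

Fragment lengths:
  1→11: 10 bp
  11→24: 13 bp
  24→36: 12 bp
  36→44: 8 bp
  44→51: 7 bp
  51→55: 4 bp
  55→65: 10 bp
  65→70: 5 bp
  70→78: 8 bp
  78→86: 8 bp
  86→94: 8 bp
  94→105: 11 bp
  105→112: 7 bp
  112→118: 6 bp
  118→132: 14 bp
  132→143: 11 bp
  143→155: 12 bp
  155→159: 4 bp
  159→167: 8 bp
  167→177: 10 bp
  177→183: 6 bp
  183→190: 7 bp
  190→201: 11 bp
  201→211: 10 bp
  211→217: 6 bp
  217→227: 10 bp
  227→233: 6 bp
  233→241: 8 bp
  241→1 (wrap): 251-241+1 = 11 bp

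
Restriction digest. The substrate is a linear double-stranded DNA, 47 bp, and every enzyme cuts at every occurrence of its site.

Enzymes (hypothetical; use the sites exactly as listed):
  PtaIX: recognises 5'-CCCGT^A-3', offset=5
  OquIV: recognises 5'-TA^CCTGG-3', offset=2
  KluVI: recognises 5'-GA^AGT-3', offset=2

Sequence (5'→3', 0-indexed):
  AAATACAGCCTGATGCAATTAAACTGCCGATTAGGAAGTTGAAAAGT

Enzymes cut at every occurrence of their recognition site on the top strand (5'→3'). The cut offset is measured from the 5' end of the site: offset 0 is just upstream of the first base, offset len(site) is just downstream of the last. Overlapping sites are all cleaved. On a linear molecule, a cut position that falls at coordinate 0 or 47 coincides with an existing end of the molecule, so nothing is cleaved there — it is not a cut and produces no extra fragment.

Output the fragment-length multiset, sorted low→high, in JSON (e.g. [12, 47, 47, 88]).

[11,36]

Site scan:
  PtaIX (CCCGTA, off=5): no sites
  OquIV (TACCTGG, off=2): no sites
  KluVI (GAAGT, off=2): starts [34] → cuts [36]

Pooled cuts: [36]

Fragment lengths:
  [0,36): 36 bp
  [36,47): 11 bp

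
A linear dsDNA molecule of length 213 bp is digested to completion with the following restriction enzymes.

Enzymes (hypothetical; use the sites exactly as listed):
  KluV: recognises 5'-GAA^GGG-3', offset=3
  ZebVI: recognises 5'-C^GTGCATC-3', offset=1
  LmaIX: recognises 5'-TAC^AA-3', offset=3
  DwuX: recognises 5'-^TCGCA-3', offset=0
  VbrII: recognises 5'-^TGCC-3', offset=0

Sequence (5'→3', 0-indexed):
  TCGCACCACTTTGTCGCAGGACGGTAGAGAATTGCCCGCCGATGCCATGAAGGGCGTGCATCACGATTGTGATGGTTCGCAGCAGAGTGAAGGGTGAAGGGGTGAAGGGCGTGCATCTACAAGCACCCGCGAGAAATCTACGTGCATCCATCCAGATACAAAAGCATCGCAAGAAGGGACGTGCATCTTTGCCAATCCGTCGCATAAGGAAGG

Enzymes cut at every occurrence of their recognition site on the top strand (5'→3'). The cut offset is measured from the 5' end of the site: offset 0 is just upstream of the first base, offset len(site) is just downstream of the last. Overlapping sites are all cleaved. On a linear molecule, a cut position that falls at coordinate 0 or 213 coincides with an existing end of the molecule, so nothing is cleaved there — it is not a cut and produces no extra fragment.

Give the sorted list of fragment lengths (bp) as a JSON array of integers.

[4,4,5,7,7,8,9,9,9,10,10,10,13,14,15,18,19,21,21]

Per-enzyme occurrences:
  KluV (GAAGGG, off=3): starts [48, 88, 95, 103, 172] → cuts [51, 91, 98, 106, 175]
  ZebVI (CGTGCATC, off=1): starts [54, 109, 140, 179] → cuts [55, 110, 141, 180]
  LmaIX (TACAA, off=3): starts [117, 156] → cuts [120, 159]
  DwuX (TCGCA, off=0): starts [0, 13, 76, 166, 199] → cuts [13, 76, 166, 199] (position 0 is a terminus of the linear molecule — no cut)
  VbrII (TGCC, off=0): starts [32, 42, 189] → cuts [32, 42, 189]

All cut coordinates (distinct, sorted): [13, 32, 42, 51, 55, 76, 91, 98, 106, 110, 120, 141, 159, 166, 175, 180, 189, 199]

Fragment lengths:
  [0,13): 13 bp
  [13,32): 19 bp
  [32,42): 10 bp
  [42,51): 9 bp
  [51,55): 4 bp
  [55,76): 21 bp
  [76,91): 15 bp
  [91,98): 7 bp
  [98,106): 8 bp
  [106,110): 4 bp
  [110,120): 10 bp
  [120,141): 21 bp
  [141,159): 18 bp
  [159,166): 7 bp
  [166,175): 9 bp
  [175,180): 5 bp
  [180,189): 9 bp
  [189,199): 10 bp
  [199,213): 14 bp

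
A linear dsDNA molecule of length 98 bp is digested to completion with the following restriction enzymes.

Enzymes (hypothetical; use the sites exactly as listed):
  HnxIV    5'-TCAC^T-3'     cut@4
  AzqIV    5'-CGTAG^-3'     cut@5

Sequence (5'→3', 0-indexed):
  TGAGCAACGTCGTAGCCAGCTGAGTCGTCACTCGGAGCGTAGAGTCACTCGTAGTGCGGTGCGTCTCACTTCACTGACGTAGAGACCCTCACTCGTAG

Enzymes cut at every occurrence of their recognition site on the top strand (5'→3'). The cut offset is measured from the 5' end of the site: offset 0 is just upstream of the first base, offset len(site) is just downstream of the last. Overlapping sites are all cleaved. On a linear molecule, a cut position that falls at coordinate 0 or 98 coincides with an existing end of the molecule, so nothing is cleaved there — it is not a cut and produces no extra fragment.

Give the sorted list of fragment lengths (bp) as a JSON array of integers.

Scan for sites:
  HnxIV TCACT/4: at [27, 44, 65, 70, 88] ⇒ [31, 48, 69, 74, 92]
  AzqIV CGTAG/5: at [10, 37, 49, 77, 93] ⇒ [15, 42, 54, 82] (position 98 is a terminus of the linear molecule — no cut)

All cut coordinates (distinct, sorted): [15, 31, 42, 48, 54, 69, 74, 82, 92]

Fragments:
  [0,15): 15 bp
  [15,31): 16 bp
  [31,42): 11 bp
  [42,48): 6 bp
  [48,54): 6 bp
  [54,69): 15 bp
  [69,74): 5 bp
  [74,82): 8 bp
  [82,92): 10 bp
  [92,98): 6 bp

[5,6,6,6,8,10,11,15,15,16]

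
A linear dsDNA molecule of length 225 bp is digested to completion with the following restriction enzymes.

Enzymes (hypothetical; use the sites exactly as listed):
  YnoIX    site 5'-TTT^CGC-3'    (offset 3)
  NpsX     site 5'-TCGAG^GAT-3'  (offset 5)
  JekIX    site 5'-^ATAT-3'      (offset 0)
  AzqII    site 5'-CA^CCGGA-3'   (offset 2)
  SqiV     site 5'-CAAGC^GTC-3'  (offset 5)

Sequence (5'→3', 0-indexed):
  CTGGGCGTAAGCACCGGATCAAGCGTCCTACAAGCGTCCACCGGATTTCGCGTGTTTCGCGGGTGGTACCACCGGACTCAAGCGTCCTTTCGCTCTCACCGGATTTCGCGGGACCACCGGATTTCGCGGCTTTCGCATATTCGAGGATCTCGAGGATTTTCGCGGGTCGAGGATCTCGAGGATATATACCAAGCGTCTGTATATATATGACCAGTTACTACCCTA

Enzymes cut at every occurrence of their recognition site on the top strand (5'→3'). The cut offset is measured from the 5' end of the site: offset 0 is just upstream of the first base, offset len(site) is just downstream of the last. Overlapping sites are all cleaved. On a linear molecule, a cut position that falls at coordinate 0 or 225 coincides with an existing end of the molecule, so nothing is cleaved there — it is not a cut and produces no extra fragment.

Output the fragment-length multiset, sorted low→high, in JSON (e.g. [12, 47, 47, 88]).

Site scan:
  YnoIX TTTCGC/3: at [45, 54, 87, 103, 121, 130, 157] ⇒ [48, 57, 90, 106, 124, 133, 160]
  NpsX TCGAGGAT/5: at [140, 149, 166, 175] ⇒ [145, 154, 171, 180]
  JekIX ATAT/0: at [136, 181, 183, 200, 202, 204] ⇒ [136, 181, 183, 200, 202, 204]
  AzqII CACCGGA/2: at [11, 38, 69, 96, 114] ⇒ [13, 40, 71, 98, 116]
  SqiV CAAGCGTC/5: at [19, 30, 78, 189] ⇒ [24, 35, 83, 194]

Pooled cuts: [13, 24, 35, 40, 48, 57, 71, 83, 90, 98, 106, 116, 124, 133, 136, 145, 154, 160, 171, 180, 181, 183, 194, 200, 202, 204]

Fragments:
  [0,13): 13 bp
  [13,24): 11 bp
  [24,35): 11 bp
  [35,40): 5 bp
  [40,48): 8 bp
  [48,57): 9 bp
  [57,71): 14 bp
  [71,83): 12 bp
  [83,90): 7 bp
  [90,98): 8 bp
  [98,106): 8 bp
  [106,116): 10 bp
  [116,124): 8 bp
  [124,133): 9 bp
  [133,136): 3 bp
  [136,145): 9 bp
  [145,154): 9 bp
  [154,160): 6 bp
  [160,171): 11 bp
  [171,180): 9 bp
  [180,181): 1 bp
  [181,183): 2 bp
  [183,194): 11 bp
  [194,200): 6 bp
  [200,202): 2 bp
  [202,204): 2 bp
  [204,225): 21 bp

[1,2,2,2,3,5,6,6,7,8,8,8,8,9,9,9,9,9,10,11,11,11,11,12,13,14,21]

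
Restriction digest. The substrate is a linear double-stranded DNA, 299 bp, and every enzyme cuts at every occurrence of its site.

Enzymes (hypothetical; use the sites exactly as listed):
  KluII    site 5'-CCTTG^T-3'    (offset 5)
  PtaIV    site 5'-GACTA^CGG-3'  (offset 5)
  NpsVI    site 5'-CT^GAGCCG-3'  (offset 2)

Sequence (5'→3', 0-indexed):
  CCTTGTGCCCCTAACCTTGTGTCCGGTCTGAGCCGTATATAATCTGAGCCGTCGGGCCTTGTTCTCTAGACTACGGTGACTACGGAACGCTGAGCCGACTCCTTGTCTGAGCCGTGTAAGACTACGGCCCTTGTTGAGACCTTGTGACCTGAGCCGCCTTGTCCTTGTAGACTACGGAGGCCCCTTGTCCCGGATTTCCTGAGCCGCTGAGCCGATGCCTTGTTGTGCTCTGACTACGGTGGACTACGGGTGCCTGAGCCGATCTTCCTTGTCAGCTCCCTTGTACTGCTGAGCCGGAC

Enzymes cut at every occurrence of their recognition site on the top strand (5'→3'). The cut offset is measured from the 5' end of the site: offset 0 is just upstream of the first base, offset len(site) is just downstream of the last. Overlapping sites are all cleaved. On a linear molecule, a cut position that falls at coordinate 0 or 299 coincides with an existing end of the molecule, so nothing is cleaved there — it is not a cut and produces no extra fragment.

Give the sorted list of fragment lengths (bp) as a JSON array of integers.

Scan for sites:
  KluII (CCTTGT, off=5): starts [0, 14, 56, 100, 128, 139, 156, 162, 182, 217, 266, 278] → cuts [5, 19, 61, 105, 133, 144, 161, 167, 187, 222, 271, 283]
  PtaIV (GACTACGG, off=5): starts [68, 77, 119, 169, 231, 241] → cuts [73, 82, 124, 174, 236, 246]
  NpsVI (CTGAGCCG, off=2): starts [27, 43, 89, 106, 148, 198, 206, 253, 288] → cuts [29, 45, 91, 108, 150, 200, 208, 255, 290]

Pooled cuts: [5, 19, 29, 45, 61, 73, 82, 91, 105, 108, 124, 133, 144, 150, 161, 167, 174, 187, 200, 208, 222, 236, 246, 255, 271, 283, 290]

Fragments:
  [0,5): 5 bp
  [5,19): 14 bp
  [19,29): 10 bp
  [29,45): 16 bp
  [45,61): 16 bp
  [61,73): 12 bp
  [73,82): 9 bp
  [82,91): 9 bp
  [91,105): 14 bp
  [105,108): 3 bp
  [108,124): 16 bp
  [124,133): 9 bp
  [133,144): 11 bp
  [144,150): 6 bp
  [150,161): 11 bp
  [161,167): 6 bp
  [167,174): 7 bp
  [174,187): 13 bp
  [187,200): 13 bp
  [200,208): 8 bp
  [208,222): 14 bp
  [222,236): 14 bp
  [236,246): 10 bp
  [246,255): 9 bp
  [255,271): 16 bp
  [271,283): 12 bp
  [283,290): 7 bp
  [290,299): 9 bp

[3,5,6,6,7,7,8,9,9,9,9,9,10,10,11,11,12,12,13,13,14,14,14,14,16,16,16,16]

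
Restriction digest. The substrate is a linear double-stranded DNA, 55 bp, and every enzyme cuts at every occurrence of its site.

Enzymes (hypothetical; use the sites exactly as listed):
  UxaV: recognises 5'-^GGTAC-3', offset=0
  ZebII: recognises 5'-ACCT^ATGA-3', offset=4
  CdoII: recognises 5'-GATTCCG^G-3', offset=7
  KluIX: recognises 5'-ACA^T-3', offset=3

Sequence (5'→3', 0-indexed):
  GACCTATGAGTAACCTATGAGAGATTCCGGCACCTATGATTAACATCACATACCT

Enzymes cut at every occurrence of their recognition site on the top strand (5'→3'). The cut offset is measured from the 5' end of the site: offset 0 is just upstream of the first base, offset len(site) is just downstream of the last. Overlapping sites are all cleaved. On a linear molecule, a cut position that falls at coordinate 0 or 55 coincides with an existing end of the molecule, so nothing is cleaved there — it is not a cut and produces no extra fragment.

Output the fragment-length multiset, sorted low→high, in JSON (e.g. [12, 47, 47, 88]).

Scan for sites:
  UxaV (GGTAC, off=0): no sites
  ZebII (ACCTATGA, off=4): starts [1, 12, 31] → cuts [5, 16, 35]
  CdoII (GATTCCGG, off=7): starts [22] → cuts [29]
  KluIX (ACAT, off=3): starts [42, 47] → cuts [45, 50]

All cut coordinates (distinct, sorted): [5, 16, 29, 35, 45, 50]

Fragment lengths:
  [0,5): 5 bp
  [5,16): 11 bp
  [16,29): 13 bp
  [29,35): 6 bp
  [35,45): 10 bp
  [45,50): 5 bp
  [50,55): 5 bp

[5,5,5,6,10,11,13]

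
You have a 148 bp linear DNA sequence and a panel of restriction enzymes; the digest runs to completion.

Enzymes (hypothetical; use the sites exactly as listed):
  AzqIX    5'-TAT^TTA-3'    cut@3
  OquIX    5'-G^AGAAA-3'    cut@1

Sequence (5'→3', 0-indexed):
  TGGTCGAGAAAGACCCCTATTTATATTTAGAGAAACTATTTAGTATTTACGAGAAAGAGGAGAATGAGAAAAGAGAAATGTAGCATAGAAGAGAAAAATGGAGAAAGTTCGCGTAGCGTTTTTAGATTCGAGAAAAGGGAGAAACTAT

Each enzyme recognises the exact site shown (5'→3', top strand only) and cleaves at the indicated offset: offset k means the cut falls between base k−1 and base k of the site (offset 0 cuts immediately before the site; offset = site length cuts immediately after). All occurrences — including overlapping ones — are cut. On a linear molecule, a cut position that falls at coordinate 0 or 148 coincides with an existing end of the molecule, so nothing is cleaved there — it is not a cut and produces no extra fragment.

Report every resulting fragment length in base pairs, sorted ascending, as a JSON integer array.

[4,5,6,6,7,7,9,9,9,10,14,15,18,29]

Per-enzyme occurrences:
  AzqIX (TATTTA, off=3): starts [17, 23, 36, 43] → cuts [20, 26, 39, 46]
  OquIX (GAGAAA, off=1): starts [5, 29, 50, 65, 72, 90, 100, 129, 138] → cuts [6, 30, 51, 66, 73, 91, 101, 130, 139]

Pooled cuts: [6, 20, 26, 30, 39, 46, 51, 66, 73, 91, 101, 130, 139]

Fragment lengths:
  [0,6): 6 bp
  [6,20): 14 bp
  [20,26): 6 bp
  [26,30): 4 bp
  [30,39): 9 bp
  [39,46): 7 bp
  [46,51): 5 bp
  [51,66): 15 bp
  [66,73): 7 bp
  [73,91): 18 bp
  [91,101): 10 bp
  [101,130): 29 bp
  [130,139): 9 bp
  [139,148): 9 bp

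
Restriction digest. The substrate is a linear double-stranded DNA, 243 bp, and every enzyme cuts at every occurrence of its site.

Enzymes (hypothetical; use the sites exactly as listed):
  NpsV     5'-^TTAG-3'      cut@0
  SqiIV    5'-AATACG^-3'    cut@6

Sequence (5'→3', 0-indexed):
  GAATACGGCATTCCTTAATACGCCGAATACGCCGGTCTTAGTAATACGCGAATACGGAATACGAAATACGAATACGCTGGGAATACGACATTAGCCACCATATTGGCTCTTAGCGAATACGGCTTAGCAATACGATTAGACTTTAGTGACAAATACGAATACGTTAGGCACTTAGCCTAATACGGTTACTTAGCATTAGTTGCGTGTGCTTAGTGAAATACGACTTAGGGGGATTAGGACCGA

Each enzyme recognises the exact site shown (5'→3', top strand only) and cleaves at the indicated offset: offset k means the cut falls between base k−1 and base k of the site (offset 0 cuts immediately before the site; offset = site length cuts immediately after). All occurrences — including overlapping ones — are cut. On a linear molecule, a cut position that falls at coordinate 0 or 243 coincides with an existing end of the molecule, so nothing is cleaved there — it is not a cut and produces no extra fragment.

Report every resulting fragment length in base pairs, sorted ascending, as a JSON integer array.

[1,2,2,3,5,6,6,6,6,7,7,7,7,8,8,9,9,10,11,11,11,12,13,13,14,15,15,19]

Scan for sites:
  NpsV TTAG/0: at [37, 90, 109, 123, 135, 142, 163, 171, 189, 195, 209, 224, 233] ⇒ [37, 90, 109, 123, 135, 142, 163, 171, 189, 195, 209, 224, 233]
  SqiIV AATACG/6: at [1, 16, 25, 42, 50, 57, 64, 70, 81, 115, 128, 151, 157, 178, 216] ⇒ [7, 22, 31, 48, 56, 63, 70, 76, 87, 121, 134, 157, 163, 184, 222]

All cut coordinates (distinct, sorted): [7, 22, 31, 37, 48, 56, 63, 70, 76, 87, 90, 109, 121, 123, 134, 135, 142, 157, 163, 171, 184, 189, 195, 209, 222, 224, 233]

Fragments:
  [0,7): 7 bp
  [7,22): 15 bp
  [22,31): 9 bp
  [31,37): 6 bp
  [37,48): 11 bp
  [48,56): 8 bp
  [56,63): 7 bp
  [63,70): 7 bp
  [70,76): 6 bp
  [76,87): 11 bp
  [87,90): 3 bp
  [90,109): 19 bp
  [109,121): 12 bp
  [121,123): 2 bp
  [123,134): 11 bp
  [134,135): 1 bp
  [135,142): 7 bp
  [142,157): 15 bp
  [157,163): 6 bp
  [163,171): 8 bp
  [171,184): 13 bp
  [184,189): 5 bp
  [189,195): 6 bp
  [195,209): 14 bp
  [209,222): 13 bp
  [222,224): 2 bp
  [224,233): 9 bp
  [233,243): 10 bp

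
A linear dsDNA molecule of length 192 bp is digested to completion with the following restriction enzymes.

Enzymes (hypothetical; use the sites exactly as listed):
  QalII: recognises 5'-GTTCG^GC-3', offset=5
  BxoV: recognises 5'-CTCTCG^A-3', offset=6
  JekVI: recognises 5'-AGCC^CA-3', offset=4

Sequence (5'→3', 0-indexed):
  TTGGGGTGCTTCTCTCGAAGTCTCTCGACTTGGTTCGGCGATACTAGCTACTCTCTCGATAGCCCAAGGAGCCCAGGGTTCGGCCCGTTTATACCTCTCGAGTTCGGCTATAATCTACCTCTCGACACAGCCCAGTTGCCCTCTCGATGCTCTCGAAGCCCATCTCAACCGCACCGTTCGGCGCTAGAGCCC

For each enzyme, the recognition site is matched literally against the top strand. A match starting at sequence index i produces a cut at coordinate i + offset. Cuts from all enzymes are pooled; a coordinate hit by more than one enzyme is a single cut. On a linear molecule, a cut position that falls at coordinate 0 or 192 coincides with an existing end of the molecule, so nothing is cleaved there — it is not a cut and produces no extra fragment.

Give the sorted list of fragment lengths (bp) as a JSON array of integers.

Per-enzyme occurrences:
  QalII (GTTCGGC, off=5): starts [32, 77, 101, 175] → cuts [37, 82, 106, 180]
  BxoV (CTCTCGA, off=6): starts [11, 21, 52, 94, 118, 140, 149] → cuts [17, 27, 58, 100, 124, 146, 155]
  JekVI (AGCCCA, off=4): starts [60, 69, 128, 156] → cuts [64, 73, 132, 160]

Pooled cuts: [17, 27, 37, 58, 64, 73, 82, 100, 106, 124, 132, 146, 155, 160, 180]

Fragment lengths:
  [0,17): 17 bp
  [17,27): 10 bp
  [27,37): 10 bp
  [37,58): 21 bp
  [58,64): 6 bp
  [64,73): 9 bp
  [73,82): 9 bp
  [82,100): 18 bp
  [100,106): 6 bp
  [106,124): 18 bp
  [124,132): 8 bp
  [132,146): 14 bp
  [146,155): 9 bp
  [155,160): 5 bp
  [160,180): 20 bp
  [180,192): 12 bp

[5,6,6,8,9,9,9,10,10,12,14,17,18,18,20,21]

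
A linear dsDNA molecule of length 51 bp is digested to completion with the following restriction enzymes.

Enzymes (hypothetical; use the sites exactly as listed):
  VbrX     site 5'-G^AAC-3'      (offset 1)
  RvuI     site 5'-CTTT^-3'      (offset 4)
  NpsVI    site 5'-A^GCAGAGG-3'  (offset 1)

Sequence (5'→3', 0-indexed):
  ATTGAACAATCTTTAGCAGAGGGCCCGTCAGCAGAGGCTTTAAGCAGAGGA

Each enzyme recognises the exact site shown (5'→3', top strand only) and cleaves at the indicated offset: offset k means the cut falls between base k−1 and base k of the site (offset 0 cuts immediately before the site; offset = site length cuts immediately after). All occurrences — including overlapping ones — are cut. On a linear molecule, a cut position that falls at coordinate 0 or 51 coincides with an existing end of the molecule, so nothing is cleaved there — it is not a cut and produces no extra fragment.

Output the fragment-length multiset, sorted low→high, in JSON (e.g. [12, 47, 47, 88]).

Per-enzyme occurrences:
  VbrX GAAC/1: at [3] ⇒ [4]
  RvuI CTTT/4: at [10, 37] ⇒ [14, 41]
  NpsVI AGCAGAGG/1: at [14, 29, 42] ⇒ [15, 30, 43]

All cut coordinates (distinct, sorted): [4, 14, 15, 30, 41, 43]

Fragments:
  [0,4): 4 bp
  [4,14): 10 bp
  [14,15): 1 bp
  [15,30): 15 bp
  [30,41): 11 bp
  [41,43): 2 bp
  [43,51): 8 bp

[1,2,4,8,10,11,15]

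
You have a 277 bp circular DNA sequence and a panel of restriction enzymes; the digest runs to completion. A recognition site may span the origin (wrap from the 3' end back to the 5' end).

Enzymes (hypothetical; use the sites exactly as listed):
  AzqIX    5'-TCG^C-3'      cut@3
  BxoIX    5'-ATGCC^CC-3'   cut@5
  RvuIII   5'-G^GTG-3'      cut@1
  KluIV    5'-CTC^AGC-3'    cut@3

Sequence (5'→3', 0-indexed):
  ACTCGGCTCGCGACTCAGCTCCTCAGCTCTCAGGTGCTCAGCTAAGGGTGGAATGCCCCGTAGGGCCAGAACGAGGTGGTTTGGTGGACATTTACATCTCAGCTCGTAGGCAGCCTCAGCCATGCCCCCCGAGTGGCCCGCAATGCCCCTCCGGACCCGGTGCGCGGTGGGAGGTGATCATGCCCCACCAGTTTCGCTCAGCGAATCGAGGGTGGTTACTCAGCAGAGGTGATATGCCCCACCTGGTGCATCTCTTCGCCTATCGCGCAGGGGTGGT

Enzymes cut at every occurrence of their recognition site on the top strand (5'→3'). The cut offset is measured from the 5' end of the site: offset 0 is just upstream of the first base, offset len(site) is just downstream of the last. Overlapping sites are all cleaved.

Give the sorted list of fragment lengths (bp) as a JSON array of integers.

[3,6,6,7,7,7,7,7,7,8,8,8,9,9,10,10,10,11,12,12,12,13,15,17,17,18,21]

Scan for sites:
  AzqIX (TCGC, off=3): starts [7, 193, 255, 262] → cuts [10, 196, 258, 265]
  BxoIX (ATGCCCC, off=5): starts [52, 121, 142, 179, 233] → cuts [57, 126, 147, 184, 238]
  RvuIII (GGTG, off=1): starts [32, 46, 74, 82, 158, 165, 172, 210, 227, 244, 271] → cuts [33, 47, 75, 83, 159, 166, 173, 211, 228, 245, 272]
  KluIV (CTCAGC, off=3): starts [13, 21, 36, 97, 114, 196, 218] → cuts [16, 24, 39, 100, 117, 199, 221]

Pooled cuts: [10, 16, 24, 33, 39, 47, 57, 75, 83, 100, 117, 126, 147, 159, 166, 173, 184, 196, 199, 211, 221, 228, 238, 245, 258, 265, 272]

Fragments:
  10→16: 6 bp
  16→24: 8 bp
  24→33: 9 bp
  33→39: 6 bp
  39→47: 8 bp
  47→57: 10 bp
  57→75: 18 bp
  75→83: 8 bp
  83→100: 17 bp
  100→117: 17 bp
  117→126: 9 bp
  126→147: 21 bp
  147→159: 12 bp
  159→166: 7 bp
  166→173: 7 bp
  173→184: 11 bp
  184→196: 12 bp
  196→199: 3 bp
  199→211: 12 bp
  211→221: 10 bp
  221→228: 7 bp
  228→238: 10 bp
  238→245: 7 bp
  245→258: 13 bp
  258→265: 7 bp
  265→272: 7 bp
  272→10 (wrap): 277-272+10 = 15 bp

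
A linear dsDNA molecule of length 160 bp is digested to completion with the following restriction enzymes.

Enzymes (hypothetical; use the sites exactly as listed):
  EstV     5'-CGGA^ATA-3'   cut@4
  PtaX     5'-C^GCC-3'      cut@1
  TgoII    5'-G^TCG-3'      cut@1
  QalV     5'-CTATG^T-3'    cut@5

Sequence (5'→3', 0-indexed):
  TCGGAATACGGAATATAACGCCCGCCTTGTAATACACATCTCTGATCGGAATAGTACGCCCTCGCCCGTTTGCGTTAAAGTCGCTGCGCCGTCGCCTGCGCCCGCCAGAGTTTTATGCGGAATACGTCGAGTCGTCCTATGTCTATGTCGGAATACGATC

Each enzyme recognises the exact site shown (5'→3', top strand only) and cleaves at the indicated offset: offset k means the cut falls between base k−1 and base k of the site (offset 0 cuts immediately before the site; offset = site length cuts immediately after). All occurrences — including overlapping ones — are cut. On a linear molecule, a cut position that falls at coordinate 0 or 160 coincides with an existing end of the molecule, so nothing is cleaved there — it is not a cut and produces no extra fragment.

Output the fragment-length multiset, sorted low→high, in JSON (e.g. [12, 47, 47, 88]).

[2,4,4,4,5,5,5,5,6,6,6,7,7,7,7,8,10,17,18,27]

Per-enzyme occurrences:
  EstV CGGAATA/4: at [1, 8, 46, 117, 148] ⇒ [5, 12, 50, 121, 152]
  PtaX CGCC/1: at [18, 22, 56, 62, 86, 92, 98, 102] ⇒ [19, 23, 57, 63, 87, 93, 99, 103]
  TgoII GTCG/1: at [79, 90, 125, 130, 146] ⇒ [80, 91, 126, 131, 147]
  QalV CTATGT/5: at [136, 142] ⇒ [141, 147]

All cut coordinates (distinct, sorted): [5, 12, 19, 23, 50, 57, 63, 80, 87, 91, 93, 99, 103, 121, 126, 131, 141, 147, 152]

Fragments:
  [0,5): 5 bp
  [5,12): 7 bp
  [12,19): 7 bp
  [19,23): 4 bp
  [23,50): 27 bp
  [50,57): 7 bp
  [57,63): 6 bp
  [63,80): 17 bp
  [80,87): 7 bp
  [87,91): 4 bp
  [91,93): 2 bp
  [93,99): 6 bp
  [99,103): 4 bp
  [103,121): 18 bp
  [121,126): 5 bp
  [126,131): 5 bp
  [131,141): 10 bp
  [141,147): 6 bp
  [147,152): 5 bp
  [152,160): 8 bp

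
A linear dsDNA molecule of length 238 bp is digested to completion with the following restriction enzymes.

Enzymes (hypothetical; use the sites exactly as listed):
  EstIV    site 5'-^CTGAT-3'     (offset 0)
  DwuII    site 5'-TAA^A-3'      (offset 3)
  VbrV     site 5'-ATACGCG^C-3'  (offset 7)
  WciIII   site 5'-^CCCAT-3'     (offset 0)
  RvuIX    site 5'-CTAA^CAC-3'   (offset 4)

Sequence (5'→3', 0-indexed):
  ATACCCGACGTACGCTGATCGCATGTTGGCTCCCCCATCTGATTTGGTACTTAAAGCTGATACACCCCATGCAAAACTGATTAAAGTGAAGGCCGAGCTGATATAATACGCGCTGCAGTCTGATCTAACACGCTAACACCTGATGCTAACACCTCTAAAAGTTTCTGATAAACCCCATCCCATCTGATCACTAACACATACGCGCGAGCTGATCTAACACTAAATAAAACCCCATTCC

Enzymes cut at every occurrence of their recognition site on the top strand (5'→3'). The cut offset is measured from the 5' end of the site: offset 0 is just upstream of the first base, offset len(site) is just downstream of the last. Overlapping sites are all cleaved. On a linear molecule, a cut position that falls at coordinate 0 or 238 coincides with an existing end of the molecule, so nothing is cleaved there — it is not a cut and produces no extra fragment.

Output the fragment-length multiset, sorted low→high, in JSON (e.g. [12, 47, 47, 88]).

Scan for sites:
  EstIV (CTGAT, off=0): starts [14, 38, 56, 76, 97, 119, 139, 164, 183, 208] → cuts [14, 38, 56, 76, 97, 119, 139, 164, 183, 208]
  DwuII (TAAA, off=3): starts [51, 81, 155, 168, 220, 224] → cuts [54, 84, 158, 171, 223, 227]
  VbrV (ATACGCGC, off=7): starts [105, 197] → cuts [112, 204]
  WciIII (CCCAT, off=0): starts [33, 65, 173, 178, 230] → cuts [33, 65, 173, 178, 230]
  RvuIX (CTAACAC, off=4): starts [124, 132, 145, 190, 213] → cuts [128, 136, 149, 194, 217]

All cut coordinates (distinct, sorted): [14, 33, 38, 54, 56, 65, 76, 84, 97, 112, 119, 128, 136, 139, 149, 158, 164, 171, 173, 178, 183, 194, 204, 208, 217, 223, 227, 230]

Fragments:
  [0,14): 14 bp
  [14,33): 19 bp
  [33,38): 5 bp
  [38,54): 16 bp
  [54,56): 2 bp
  [56,65): 9 bp
  [65,76): 11 bp
  [76,84): 8 bp
  [84,97): 13 bp
  [97,112): 15 bp
  [112,119): 7 bp
  [119,128): 9 bp
  [128,136): 8 bp
  [136,139): 3 bp
  [139,149): 10 bp
  [149,158): 9 bp
  [158,164): 6 bp
  [164,171): 7 bp
  [171,173): 2 bp
  [173,178): 5 bp
  [178,183): 5 bp
  [183,194): 11 bp
  [194,204): 10 bp
  [204,208): 4 bp
  [208,217): 9 bp
  [217,223): 6 bp
  [223,227): 4 bp
  [227,230): 3 bp
  [230,238): 8 bp

[2,2,3,3,4,4,5,5,5,6,6,7,7,8,8,8,9,9,9,9,10,10,11,11,13,14,15,16,19]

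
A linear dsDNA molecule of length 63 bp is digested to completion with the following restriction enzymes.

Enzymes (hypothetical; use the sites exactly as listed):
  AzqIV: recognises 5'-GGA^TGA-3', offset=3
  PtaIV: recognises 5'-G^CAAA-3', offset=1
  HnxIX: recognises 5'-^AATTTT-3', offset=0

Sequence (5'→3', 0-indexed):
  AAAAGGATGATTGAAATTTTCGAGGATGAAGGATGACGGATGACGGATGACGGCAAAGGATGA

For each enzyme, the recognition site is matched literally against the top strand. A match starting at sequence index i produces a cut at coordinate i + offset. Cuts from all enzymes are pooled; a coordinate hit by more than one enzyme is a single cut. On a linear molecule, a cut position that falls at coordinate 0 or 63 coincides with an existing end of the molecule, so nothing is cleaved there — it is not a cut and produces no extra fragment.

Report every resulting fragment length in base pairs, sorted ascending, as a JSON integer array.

Scan for sites:
  AzqIV (GGATGA, off=3): starts [4, 23, 30, 37, 44, 57] → cuts [7, 26, 33, 40, 47, 60]
  PtaIV (GCAAA, off=1): starts [52] → cuts [53]
  HnxIX (AATTTT, off=0): starts [14] → cuts [14]

Pooled cuts: [7, 14, 26, 33, 40, 47, 53, 60]

Fragments:
  [0,7): 7 bp
  [7,14): 7 bp
  [14,26): 12 bp
  [26,33): 7 bp
  [33,40): 7 bp
  [40,47): 7 bp
  [47,53): 6 bp
  [53,60): 7 bp
  [60,63): 3 bp

[3,6,7,7,7,7,7,7,12]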